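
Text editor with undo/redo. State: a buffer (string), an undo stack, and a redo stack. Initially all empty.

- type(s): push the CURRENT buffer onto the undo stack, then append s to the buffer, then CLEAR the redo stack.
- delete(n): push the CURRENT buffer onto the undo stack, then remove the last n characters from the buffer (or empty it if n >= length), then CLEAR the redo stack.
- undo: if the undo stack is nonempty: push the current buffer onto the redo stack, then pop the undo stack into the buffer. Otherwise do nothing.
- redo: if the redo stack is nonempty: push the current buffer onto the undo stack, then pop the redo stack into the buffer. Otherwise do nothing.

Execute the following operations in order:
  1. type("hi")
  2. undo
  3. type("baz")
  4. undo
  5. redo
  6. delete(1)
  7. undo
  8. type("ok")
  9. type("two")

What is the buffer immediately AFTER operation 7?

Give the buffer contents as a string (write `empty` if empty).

After op 1 (type): buf='hi' undo_depth=1 redo_depth=0
After op 2 (undo): buf='(empty)' undo_depth=0 redo_depth=1
After op 3 (type): buf='baz' undo_depth=1 redo_depth=0
After op 4 (undo): buf='(empty)' undo_depth=0 redo_depth=1
After op 5 (redo): buf='baz' undo_depth=1 redo_depth=0
After op 6 (delete): buf='ba' undo_depth=2 redo_depth=0
After op 7 (undo): buf='baz' undo_depth=1 redo_depth=1

Answer: baz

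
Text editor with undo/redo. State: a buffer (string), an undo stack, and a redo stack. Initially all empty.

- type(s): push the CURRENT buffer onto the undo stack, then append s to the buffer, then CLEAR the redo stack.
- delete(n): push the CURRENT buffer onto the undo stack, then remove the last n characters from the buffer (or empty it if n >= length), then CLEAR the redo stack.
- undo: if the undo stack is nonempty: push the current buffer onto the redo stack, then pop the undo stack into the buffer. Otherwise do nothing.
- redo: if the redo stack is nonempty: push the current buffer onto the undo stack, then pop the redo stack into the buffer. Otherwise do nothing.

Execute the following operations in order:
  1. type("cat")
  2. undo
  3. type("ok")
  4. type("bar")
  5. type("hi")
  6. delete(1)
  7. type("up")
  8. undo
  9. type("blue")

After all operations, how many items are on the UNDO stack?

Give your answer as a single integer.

Answer: 5

Derivation:
After op 1 (type): buf='cat' undo_depth=1 redo_depth=0
After op 2 (undo): buf='(empty)' undo_depth=0 redo_depth=1
After op 3 (type): buf='ok' undo_depth=1 redo_depth=0
After op 4 (type): buf='okbar' undo_depth=2 redo_depth=0
After op 5 (type): buf='okbarhi' undo_depth=3 redo_depth=0
After op 6 (delete): buf='okbarh' undo_depth=4 redo_depth=0
After op 7 (type): buf='okbarhup' undo_depth=5 redo_depth=0
After op 8 (undo): buf='okbarh' undo_depth=4 redo_depth=1
After op 9 (type): buf='okbarhblue' undo_depth=5 redo_depth=0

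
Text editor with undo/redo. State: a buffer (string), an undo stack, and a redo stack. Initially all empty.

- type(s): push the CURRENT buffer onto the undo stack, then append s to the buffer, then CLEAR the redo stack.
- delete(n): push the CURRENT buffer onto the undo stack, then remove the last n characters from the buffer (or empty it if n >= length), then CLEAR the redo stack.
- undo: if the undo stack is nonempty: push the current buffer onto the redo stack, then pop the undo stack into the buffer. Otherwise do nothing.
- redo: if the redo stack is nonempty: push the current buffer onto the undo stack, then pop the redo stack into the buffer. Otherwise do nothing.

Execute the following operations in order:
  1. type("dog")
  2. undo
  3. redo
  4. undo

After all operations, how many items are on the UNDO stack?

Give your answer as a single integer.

After op 1 (type): buf='dog' undo_depth=1 redo_depth=0
After op 2 (undo): buf='(empty)' undo_depth=0 redo_depth=1
After op 3 (redo): buf='dog' undo_depth=1 redo_depth=0
After op 4 (undo): buf='(empty)' undo_depth=0 redo_depth=1

Answer: 0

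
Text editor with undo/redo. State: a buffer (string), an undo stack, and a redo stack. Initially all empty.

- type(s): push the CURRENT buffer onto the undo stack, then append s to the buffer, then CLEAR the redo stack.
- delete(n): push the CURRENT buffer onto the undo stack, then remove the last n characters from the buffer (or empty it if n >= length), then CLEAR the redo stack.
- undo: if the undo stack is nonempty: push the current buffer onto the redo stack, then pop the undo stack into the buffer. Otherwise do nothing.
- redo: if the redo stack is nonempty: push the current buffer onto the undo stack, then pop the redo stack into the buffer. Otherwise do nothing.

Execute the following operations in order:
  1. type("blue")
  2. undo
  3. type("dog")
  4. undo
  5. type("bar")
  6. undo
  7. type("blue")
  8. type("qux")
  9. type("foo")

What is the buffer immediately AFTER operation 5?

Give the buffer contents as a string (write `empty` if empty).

After op 1 (type): buf='blue' undo_depth=1 redo_depth=0
After op 2 (undo): buf='(empty)' undo_depth=0 redo_depth=1
After op 3 (type): buf='dog' undo_depth=1 redo_depth=0
After op 4 (undo): buf='(empty)' undo_depth=0 redo_depth=1
After op 5 (type): buf='bar' undo_depth=1 redo_depth=0

Answer: bar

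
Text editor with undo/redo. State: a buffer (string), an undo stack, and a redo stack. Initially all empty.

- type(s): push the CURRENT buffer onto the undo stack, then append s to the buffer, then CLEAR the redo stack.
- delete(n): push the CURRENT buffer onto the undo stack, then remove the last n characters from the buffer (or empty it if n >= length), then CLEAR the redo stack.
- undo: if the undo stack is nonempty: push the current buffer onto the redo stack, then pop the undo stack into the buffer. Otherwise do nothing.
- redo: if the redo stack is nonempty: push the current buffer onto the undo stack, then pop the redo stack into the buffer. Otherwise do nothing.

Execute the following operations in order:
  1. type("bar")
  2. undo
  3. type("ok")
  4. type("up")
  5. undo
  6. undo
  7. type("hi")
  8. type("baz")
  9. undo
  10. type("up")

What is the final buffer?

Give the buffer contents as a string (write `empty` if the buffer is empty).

Answer: hiup

Derivation:
After op 1 (type): buf='bar' undo_depth=1 redo_depth=0
After op 2 (undo): buf='(empty)' undo_depth=0 redo_depth=1
After op 3 (type): buf='ok' undo_depth=1 redo_depth=0
After op 4 (type): buf='okup' undo_depth=2 redo_depth=0
After op 5 (undo): buf='ok' undo_depth=1 redo_depth=1
After op 6 (undo): buf='(empty)' undo_depth=0 redo_depth=2
After op 7 (type): buf='hi' undo_depth=1 redo_depth=0
After op 8 (type): buf='hibaz' undo_depth=2 redo_depth=0
After op 9 (undo): buf='hi' undo_depth=1 redo_depth=1
After op 10 (type): buf='hiup' undo_depth=2 redo_depth=0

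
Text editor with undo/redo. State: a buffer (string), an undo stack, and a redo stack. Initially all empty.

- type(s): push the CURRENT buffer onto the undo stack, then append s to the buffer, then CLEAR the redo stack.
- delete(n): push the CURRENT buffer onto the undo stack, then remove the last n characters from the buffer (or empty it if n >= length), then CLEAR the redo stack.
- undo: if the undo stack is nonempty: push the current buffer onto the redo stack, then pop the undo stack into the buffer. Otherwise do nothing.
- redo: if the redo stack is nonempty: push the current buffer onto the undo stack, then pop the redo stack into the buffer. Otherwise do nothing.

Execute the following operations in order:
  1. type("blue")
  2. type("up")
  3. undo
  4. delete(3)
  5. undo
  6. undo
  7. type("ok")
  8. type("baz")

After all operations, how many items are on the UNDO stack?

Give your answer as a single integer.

Answer: 2

Derivation:
After op 1 (type): buf='blue' undo_depth=1 redo_depth=0
After op 2 (type): buf='blueup' undo_depth=2 redo_depth=0
After op 3 (undo): buf='blue' undo_depth=1 redo_depth=1
After op 4 (delete): buf='b' undo_depth=2 redo_depth=0
After op 5 (undo): buf='blue' undo_depth=1 redo_depth=1
After op 6 (undo): buf='(empty)' undo_depth=0 redo_depth=2
After op 7 (type): buf='ok' undo_depth=1 redo_depth=0
After op 8 (type): buf='okbaz' undo_depth=2 redo_depth=0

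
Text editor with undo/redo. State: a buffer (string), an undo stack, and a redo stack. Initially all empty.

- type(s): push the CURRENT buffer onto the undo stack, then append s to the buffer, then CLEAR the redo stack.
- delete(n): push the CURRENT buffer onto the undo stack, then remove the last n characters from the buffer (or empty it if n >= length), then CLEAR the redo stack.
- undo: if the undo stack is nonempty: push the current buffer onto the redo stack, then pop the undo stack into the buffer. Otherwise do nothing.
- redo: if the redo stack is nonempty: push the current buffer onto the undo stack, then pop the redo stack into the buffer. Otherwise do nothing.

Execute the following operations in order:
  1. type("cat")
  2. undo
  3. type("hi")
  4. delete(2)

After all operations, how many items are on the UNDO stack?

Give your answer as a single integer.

After op 1 (type): buf='cat' undo_depth=1 redo_depth=0
After op 2 (undo): buf='(empty)' undo_depth=0 redo_depth=1
After op 3 (type): buf='hi' undo_depth=1 redo_depth=0
After op 4 (delete): buf='(empty)' undo_depth=2 redo_depth=0

Answer: 2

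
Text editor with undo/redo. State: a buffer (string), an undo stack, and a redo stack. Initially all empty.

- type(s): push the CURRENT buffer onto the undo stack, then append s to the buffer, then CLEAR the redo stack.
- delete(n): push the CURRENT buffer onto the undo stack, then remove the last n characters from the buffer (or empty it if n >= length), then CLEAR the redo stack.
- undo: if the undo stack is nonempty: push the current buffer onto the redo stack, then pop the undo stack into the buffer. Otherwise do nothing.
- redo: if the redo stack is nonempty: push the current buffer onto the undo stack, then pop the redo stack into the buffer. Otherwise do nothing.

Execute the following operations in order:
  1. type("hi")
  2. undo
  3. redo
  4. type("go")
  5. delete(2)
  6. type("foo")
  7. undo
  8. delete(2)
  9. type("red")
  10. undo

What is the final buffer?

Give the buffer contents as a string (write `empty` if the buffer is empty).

After op 1 (type): buf='hi' undo_depth=1 redo_depth=0
After op 2 (undo): buf='(empty)' undo_depth=0 redo_depth=1
After op 3 (redo): buf='hi' undo_depth=1 redo_depth=0
After op 4 (type): buf='higo' undo_depth=2 redo_depth=0
After op 5 (delete): buf='hi' undo_depth=3 redo_depth=0
After op 6 (type): buf='hifoo' undo_depth=4 redo_depth=0
After op 7 (undo): buf='hi' undo_depth=3 redo_depth=1
After op 8 (delete): buf='(empty)' undo_depth=4 redo_depth=0
After op 9 (type): buf='red' undo_depth=5 redo_depth=0
After op 10 (undo): buf='(empty)' undo_depth=4 redo_depth=1

Answer: empty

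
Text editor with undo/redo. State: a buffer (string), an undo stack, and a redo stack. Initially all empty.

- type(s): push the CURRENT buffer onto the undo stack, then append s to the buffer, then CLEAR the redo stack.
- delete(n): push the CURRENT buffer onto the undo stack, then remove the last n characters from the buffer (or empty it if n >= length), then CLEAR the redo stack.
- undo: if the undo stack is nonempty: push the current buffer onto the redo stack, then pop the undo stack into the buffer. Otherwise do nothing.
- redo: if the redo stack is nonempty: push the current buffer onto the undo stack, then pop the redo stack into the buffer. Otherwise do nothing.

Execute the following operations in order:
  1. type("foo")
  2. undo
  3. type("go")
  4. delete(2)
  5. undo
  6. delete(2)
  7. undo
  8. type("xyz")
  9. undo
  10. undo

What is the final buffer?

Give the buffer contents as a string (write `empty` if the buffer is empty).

After op 1 (type): buf='foo' undo_depth=1 redo_depth=0
After op 2 (undo): buf='(empty)' undo_depth=0 redo_depth=1
After op 3 (type): buf='go' undo_depth=1 redo_depth=0
After op 4 (delete): buf='(empty)' undo_depth=2 redo_depth=0
After op 5 (undo): buf='go' undo_depth=1 redo_depth=1
After op 6 (delete): buf='(empty)' undo_depth=2 redo_depth=0
After op 7 (undo): buf='go' undo_depth=1 redo_depth=1
After op 8 (type): buf='goxyz' undo_depth=2 redo_depth=0
After op 9 (undo): buf='go' undo_depth=1 redo_depth=1
After op 10 (undo): buf='(empty)' undo_depth=0 redo_depth=2

Answer: empty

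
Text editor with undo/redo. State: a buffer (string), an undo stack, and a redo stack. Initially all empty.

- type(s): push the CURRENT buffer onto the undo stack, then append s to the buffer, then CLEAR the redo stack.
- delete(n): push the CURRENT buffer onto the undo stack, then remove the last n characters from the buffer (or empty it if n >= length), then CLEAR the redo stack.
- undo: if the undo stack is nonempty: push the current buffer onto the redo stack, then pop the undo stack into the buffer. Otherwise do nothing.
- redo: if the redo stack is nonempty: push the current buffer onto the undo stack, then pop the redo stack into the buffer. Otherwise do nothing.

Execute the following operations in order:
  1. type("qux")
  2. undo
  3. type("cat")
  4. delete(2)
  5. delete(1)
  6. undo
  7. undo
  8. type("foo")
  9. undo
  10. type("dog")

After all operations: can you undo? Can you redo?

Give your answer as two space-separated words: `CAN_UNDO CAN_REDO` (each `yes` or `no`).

After op 1 (type): buf='qux' undo_depth=1 redo_depth=0
After op 2 (undo): buf='(empty)' undo_depth=0 redo_depth=1
After op 3 (type): buf='cat' undo_depth=1 redo_depth=0
After op 4 (delete): buf='c' undo_depth=2 redo_depth=0
After op 5 (delete): buf='(empty)' undo_depth=3 redo_depth=0
After op 6 (undo): buf='c' undo_depth=2 redo_depth=1
After op 7 (undo): buf='cat' undo_depth=1 redo_depth=2
After op 8 (type): buf='catfoo' undo_depth=2 redo_depth=0
After op 9 (undo): buf='cat' undo_depth=1 redo_depth=1
After op 10 (type): buf='catdog' undo_depth=2 redo_depth=0

Answer: yes no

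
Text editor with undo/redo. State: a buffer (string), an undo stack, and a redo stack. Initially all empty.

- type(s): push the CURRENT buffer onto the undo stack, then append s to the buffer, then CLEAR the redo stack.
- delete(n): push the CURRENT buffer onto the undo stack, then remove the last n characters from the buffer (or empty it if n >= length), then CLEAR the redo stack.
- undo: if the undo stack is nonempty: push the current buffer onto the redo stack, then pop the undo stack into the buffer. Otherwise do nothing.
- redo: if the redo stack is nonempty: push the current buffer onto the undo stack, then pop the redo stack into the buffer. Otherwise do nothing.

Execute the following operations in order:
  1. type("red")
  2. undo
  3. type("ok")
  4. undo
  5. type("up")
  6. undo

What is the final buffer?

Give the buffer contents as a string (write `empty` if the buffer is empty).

Answer: empty

Derivation:
After op 1 (type): buf='red' undo_depth=1 redo_depth=0
After op 2 (undo): buf='(empty)' undo_depth=0 redo_depth=1
After op 3 (type): buf='ok' undo_depth=1 redo_depth=0
After op 4 (undo): buf='(empty)' undo_depth=0 redo_depth=1
After op 5 (type): buf='up' undo_depth=1 redo_depth=0
After op 6 (undo): buf='(empty)' undo_depth=0 redo_depth=1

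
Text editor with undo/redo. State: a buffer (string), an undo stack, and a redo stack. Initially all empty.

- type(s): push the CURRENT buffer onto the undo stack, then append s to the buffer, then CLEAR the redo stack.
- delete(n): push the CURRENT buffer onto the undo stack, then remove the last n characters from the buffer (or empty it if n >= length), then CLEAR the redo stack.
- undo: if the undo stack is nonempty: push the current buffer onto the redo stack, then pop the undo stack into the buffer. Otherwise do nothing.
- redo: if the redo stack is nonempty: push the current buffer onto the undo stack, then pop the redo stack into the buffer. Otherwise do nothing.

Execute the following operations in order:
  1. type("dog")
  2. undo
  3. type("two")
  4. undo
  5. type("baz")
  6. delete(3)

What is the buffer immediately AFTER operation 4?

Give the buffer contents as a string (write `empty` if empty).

After op 1 (type): buf='dog' undo_depth=1 redo_depth=0
After op 2 (undo): buf='(empty)' undo_depth=0 redo_depth=1
After op 3 (type): buf='two' undo_depth=1 redo_depth=0
After op 4 (undo): buf='(empty)' undo_depth=0 redo_depth=1

Answer: empty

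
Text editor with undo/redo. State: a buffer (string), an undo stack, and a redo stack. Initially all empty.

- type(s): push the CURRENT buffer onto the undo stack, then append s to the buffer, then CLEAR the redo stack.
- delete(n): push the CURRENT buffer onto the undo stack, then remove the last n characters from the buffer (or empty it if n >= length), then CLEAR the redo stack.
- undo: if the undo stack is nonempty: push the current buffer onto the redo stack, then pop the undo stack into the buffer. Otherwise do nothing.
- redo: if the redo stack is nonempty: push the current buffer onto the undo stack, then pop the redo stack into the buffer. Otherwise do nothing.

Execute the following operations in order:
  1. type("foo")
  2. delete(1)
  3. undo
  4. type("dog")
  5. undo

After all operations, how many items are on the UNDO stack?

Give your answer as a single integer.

After op 1 (type): buf='foo' undo_depth=1 redo_depth=0
After op 2 (delete): buf='fo' undo_depth=2 redo_depth=0
After op 3 (undo): buf='foo' undo_depth=1 redo_depth=1
After op 4 (type): buf='foodog' undo_depth=2 redo_depth=0
After op 5 (undo): buf='foo' undo_depth=1 redo_depth=1

Answer: 1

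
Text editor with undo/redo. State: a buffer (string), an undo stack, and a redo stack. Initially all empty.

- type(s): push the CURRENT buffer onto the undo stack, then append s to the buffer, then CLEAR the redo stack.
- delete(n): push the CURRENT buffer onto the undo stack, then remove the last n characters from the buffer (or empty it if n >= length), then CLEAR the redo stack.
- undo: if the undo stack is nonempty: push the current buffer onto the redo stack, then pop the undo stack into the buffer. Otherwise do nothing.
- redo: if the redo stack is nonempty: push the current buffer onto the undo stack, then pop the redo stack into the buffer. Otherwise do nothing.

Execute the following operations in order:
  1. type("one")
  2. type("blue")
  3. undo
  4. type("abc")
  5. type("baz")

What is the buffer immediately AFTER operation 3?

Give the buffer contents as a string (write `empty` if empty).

Answer: one

Derivation:
After op 1 (type): buf='one' undo_depth=1 redo_depth=0
After op 2 (type): buf='oneblue' undo_depth=2 redo_depth=0
After op 3 (undo): buf='one' undo_depth=1 redo_depth=1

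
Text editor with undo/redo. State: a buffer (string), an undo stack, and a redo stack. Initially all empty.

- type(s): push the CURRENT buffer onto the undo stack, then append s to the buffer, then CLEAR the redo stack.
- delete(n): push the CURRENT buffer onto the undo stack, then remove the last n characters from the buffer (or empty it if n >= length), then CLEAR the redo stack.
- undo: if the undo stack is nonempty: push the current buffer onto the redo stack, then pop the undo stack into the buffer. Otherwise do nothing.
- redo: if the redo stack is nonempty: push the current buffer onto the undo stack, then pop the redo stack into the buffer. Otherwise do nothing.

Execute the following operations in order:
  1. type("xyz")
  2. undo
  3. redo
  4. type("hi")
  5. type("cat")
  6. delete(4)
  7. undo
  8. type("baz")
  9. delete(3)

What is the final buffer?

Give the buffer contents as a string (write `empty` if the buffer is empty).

After op 1 (type): buf='xyz' undo_depth=1 redo_depth=0
After op 2 (undo): buf='(empty)' undo_depth=0 redo_depth=1
After op 3 (redo): buf='xyz' undo_depth=1 redo_depth=0
After op 4 (type): buf='xyzhi' undo_depth=2 redo_depth=0
After op 5 (type): buf='xyzhicat' undo_depth=3 redo_depth=0
After op 6 (delete): buf='xyzh' undo_depth=4 redo_depth=0
After op 7 (undo): buf='xyzhicat' undo_depth=3 redo_depth=1
After op 8 (type): buf='xyzhicatbaz' undo_depth=4 redo_depth=0
After op 9 (delete): buf='xyzhicat' undo_depth=5 redo_depth=0

Answer: xyzhicat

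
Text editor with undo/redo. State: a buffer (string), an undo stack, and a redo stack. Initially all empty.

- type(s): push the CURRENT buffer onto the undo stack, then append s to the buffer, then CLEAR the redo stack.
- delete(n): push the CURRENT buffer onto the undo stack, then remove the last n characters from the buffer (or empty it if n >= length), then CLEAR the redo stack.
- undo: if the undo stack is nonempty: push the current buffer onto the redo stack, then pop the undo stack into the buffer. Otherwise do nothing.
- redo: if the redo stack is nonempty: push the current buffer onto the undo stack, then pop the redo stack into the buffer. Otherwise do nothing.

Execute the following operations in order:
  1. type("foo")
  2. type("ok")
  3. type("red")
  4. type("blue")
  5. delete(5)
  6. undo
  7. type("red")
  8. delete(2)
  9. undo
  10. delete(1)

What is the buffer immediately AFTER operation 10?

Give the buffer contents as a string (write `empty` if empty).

After op 1 (type): buf='foo' undo_depth=1 redo_depth=0
After op 2 (type): buf='foook' undo_depth=2 redo_depth=0
After op 3 (type): buf='foookred' undo_depth=3 redo_depth=0
After op 4 (type): buf='foookredblue' undo_depth=4 redo_depth=0
After op 5 (delete): buf='foookre' undo_depth=5 redo_depth=0
After op 6 (undo): buf='foookredblue' undo_depth=4 redo_depth=1
After op 7 (type): buf='foookredbluered' undo_depth=5 redo_depth=0
After op 8 (delete): buf='foookredbluer' undo_depth=6 redo_depth=0
After op 9 (undo): buf='foookredbluered' undo_depth=5 redo_depth=1
After op 10 (delete): buf='foookredbluere' undo_depth=6 redo_depth=0

Answer: foookredbluere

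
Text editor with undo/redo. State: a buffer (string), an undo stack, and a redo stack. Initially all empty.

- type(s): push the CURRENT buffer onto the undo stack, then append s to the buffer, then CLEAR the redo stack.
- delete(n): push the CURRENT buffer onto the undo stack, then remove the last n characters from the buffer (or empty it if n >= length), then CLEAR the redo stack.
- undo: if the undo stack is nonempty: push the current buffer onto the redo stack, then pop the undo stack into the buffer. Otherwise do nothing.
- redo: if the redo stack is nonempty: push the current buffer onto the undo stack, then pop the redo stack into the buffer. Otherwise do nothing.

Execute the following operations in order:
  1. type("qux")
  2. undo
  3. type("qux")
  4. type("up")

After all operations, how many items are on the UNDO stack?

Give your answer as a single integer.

Answer: 2

Derivation:
After op 1 (type): buf='qux' undo_depth=1 redo_depth=0
After op 2 (undo): buf='(empty)' undo_depth=0 redo_depth=1
After op 3 (type): buf='qux' undo_depth=1 redo_depth=0
After op 4 (type): buf='quxup' undo_depth=2 redo_depth=0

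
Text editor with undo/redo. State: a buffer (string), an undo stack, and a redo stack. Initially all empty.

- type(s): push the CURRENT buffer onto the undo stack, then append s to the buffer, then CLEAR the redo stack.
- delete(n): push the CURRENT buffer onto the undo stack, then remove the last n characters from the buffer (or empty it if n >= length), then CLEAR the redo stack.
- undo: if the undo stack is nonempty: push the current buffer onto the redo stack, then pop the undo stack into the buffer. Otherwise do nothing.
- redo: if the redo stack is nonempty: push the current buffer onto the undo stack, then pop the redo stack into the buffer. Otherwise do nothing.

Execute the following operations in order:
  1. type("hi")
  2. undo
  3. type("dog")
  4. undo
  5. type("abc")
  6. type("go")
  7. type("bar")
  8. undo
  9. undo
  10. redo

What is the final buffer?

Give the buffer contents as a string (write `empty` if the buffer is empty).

Answer: abcgo

Derivation:
After op 1 (type): buf='hi' undo_depth=1 redo_depth=0
After op 2 (undo): buf='(empty)' undo_depth=0 redo_depth=1
After op 3 (type): buf='dog' undo_depth=1 redo_depth=0
After op 4 (undo): buf='(empty)' undo_depth=0 redo_depth=1
After op 5 (type): buf='abc' undo_depth=1 redo_depth=0
After op 6 (type): buf='abcgo' undo_depth=2 redo_depth=0
After op 7 (type): buf='abcgobar' undo_depth=3 redo_depth=0
After op 8 (undo): buf='abcgo' undo_depth=2 redo_depth=1
After op 9 (undo): buf='abc' undo_depth=1 redo_depth=2
After op 10 (redo): buf='abcgo' undo_depth=2 redo_depth=1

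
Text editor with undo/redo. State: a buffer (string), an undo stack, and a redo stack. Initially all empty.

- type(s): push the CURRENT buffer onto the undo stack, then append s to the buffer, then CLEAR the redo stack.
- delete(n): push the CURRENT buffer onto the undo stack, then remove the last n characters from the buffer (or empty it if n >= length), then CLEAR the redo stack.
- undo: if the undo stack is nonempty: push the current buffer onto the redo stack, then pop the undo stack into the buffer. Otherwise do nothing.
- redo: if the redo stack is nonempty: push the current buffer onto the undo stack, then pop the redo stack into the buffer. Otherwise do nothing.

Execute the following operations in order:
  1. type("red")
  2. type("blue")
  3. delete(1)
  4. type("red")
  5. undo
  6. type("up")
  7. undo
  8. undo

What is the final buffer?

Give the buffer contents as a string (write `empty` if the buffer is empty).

After op 1 (type): buf='red' undo_depth=1 redo_depth=0
After op 2 (type): buf='redblue' undo_depth=2 redo_depth=0
After op 3 (delete): buf='redblu' undo_depth=3 redo_depth=0
After op 4 (type): buf='redblured' undo_depth=4 redo_depth=0
After op 5 (undo): buf='redblu' undo_depth=3 redo_depth=1
After op 6 (type): buf='redbluup' undo_depth=4 redo_depth=0
After op 7 (undo): buf='redblu' undo_depth=3 redo_depth=1
After op 8 (undo): buf='redblue' undo_depth=2 redo_depth=2

Answer: redblue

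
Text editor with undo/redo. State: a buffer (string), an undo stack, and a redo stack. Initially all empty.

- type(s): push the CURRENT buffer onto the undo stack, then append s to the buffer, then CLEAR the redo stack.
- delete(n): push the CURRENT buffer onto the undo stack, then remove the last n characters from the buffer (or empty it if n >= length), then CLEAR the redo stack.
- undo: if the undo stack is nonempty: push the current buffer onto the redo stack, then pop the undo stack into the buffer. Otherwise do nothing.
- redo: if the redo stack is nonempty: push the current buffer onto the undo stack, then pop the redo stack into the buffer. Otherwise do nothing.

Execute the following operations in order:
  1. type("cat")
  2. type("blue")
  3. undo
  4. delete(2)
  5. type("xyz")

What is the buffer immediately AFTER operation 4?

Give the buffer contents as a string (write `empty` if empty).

Answer: c

Derivation:
After op 1 (type): buf='cat' undo_depth=1 redo_depth=0
After op 2 (type): buf='catblue' undo_depth=2 redo_depth=0
After op 3 (undo): buf='cat' undo_depth=1 redo_depth=1
After op 4 (delete): buf='c' undo_depth=2 redo_depth=0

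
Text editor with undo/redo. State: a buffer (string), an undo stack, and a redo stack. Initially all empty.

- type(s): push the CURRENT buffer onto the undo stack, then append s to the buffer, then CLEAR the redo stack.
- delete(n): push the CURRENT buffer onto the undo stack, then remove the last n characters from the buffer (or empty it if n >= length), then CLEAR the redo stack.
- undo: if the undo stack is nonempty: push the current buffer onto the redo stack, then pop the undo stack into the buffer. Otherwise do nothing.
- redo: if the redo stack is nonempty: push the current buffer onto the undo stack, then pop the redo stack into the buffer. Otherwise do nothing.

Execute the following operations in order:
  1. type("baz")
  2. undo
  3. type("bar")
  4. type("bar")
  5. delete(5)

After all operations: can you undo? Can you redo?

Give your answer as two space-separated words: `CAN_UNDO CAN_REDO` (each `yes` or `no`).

After op 1 (type): buf='baz' undo_depth=1 redo_depth=0
After op 2 (undo): buf='(empty)' undo_depth=0 redo_depth=1
After op 3 (type): buf='bar' undo_depth=1 redo_depth=0
After op 4 (type): buf='barbar' undo_depth=2 redo_depth=0
After op 5 (delete): buf='b' undo_depth=3 redo_depth=0

Answer: yes no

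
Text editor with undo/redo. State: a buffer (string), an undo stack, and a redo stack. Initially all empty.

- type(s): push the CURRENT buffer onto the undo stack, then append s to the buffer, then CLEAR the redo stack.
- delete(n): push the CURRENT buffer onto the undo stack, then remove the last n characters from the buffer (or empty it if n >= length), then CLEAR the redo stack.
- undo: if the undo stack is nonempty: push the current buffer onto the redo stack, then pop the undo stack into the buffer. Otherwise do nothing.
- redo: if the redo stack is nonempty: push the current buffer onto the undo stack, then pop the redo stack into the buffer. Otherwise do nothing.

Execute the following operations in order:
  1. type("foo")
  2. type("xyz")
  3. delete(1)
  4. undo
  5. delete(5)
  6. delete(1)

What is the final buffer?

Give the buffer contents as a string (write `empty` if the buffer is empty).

Answer: empty

Derivation:
After op 1 (type): buf='foo' undo_depth=1 redo_depth=0
After op 2 (type): buf='fooxyz' undo_depth=2 redo_depth=0
After op 3 (delete): buf='fooxy' undo_depth=3 redo_depth=0
After op 4 (undo): buf='fooxyz' undo_depth=2 redo_depth=1
After op 5 (delete): buf='f' undo_depth=3 redo_depth=0
After op 6 (delete): buf='(empty)' undo_depth=4 redo_depth=0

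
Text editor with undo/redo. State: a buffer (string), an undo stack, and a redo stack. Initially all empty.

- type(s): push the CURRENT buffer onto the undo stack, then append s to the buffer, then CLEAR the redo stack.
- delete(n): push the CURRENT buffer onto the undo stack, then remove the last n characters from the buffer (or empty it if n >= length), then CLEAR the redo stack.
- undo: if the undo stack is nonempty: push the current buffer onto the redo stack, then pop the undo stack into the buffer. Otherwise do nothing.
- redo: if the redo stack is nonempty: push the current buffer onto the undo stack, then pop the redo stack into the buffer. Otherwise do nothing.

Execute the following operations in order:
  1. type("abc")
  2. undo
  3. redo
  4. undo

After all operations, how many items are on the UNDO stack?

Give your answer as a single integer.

After op 1 (type): buf='abc' undo_depth=1 redo_depth=0
After op 2 (undo): buf='(empty)' undo_depth=0 redo_depth=1
After op 3 (redo): buf='abc' undo_depth=1 redo_depth=0
After op 4 (undo): buf='(empty)' undo_depth=0 redo_depth=1

Answer: 0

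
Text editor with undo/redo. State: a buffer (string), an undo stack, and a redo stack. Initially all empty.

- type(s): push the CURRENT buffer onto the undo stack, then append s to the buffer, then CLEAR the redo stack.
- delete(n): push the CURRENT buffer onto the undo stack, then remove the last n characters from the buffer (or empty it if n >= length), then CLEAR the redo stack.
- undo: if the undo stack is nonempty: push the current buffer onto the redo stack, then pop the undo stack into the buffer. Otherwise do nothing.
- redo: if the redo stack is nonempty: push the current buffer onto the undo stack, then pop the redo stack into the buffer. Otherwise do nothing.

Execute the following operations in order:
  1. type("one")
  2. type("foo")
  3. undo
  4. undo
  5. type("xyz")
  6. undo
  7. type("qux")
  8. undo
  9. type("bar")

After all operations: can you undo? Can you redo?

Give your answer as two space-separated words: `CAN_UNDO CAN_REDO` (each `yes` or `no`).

Answer: yes no

Derivation:
After op 1 (type): buf='one' undo_depth=1 redo_depth=0
After op 2 (type): buf='onefoo' undo_depth=2 redo_depth=0
After op 3 (undo): buf='one' undo_depth=1 redo_depth=1
After op 4 (undo): buf='(empty)' undo_depth=0 redo_depth=2
After op 5 (type): buf='xyz' undo_depth=1 redo_depth=0
After op 6 (undo): buf='(empty)' undo_depth=0 redo_depth=1
After op 7 (type): buf='qux' undo_depth=1 redo_depth=0
After op 8 (undo): buf='(empty)' undo_depth=0 redo_depth=1
After op 9 (type): buf='bar' undo_depth=1 redo_depth=0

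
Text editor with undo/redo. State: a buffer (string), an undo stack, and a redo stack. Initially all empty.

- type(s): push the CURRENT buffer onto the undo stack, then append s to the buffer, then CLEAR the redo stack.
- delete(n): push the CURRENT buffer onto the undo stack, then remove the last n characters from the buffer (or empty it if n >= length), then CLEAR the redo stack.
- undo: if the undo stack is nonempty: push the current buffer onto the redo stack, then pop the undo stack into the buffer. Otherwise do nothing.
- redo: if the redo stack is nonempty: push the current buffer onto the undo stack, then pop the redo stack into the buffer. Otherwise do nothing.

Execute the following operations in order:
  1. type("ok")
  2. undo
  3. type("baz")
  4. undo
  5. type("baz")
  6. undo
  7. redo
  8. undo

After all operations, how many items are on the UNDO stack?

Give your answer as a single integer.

After op 1 (type): buf='ok' undo_depth=1 redo_depth=0
After op 2 (undo): buf='(empty)' undo_depth=0 redo_depth=1
After op 3 (type): buf='baz' undo_depth=1 redo_depth=0
After op 4 (undo): buf='(empty)' undo_depth=0 redo_depth=1
After op 5 (type): buf='baz' undo_depth=1 redo_depth=0
After op 6 (undo): buf='(empty)' undo_depth=0 redo_depth=1
After op 7 (redo): buf='baz' undo_depth=1 redo_depth=0
After op 8 (undo): buf='(empty)' undo_depth=0 redo_depth=1

Answer: 0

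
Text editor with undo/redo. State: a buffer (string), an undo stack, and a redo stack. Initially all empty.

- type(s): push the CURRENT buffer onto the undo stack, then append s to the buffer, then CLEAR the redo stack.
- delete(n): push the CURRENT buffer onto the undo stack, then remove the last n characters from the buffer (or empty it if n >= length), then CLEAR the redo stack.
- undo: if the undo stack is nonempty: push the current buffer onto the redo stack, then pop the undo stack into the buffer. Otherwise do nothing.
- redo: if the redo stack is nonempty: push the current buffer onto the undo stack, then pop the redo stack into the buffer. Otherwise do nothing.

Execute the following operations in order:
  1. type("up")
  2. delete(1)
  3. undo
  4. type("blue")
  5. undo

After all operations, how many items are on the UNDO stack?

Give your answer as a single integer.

Answer: 1

Derivation:
After op 1 (type): buf='up' undo_depth=1 redo_depth=0
After op 2 (delete): buf='u' undo_depth=2 redo_depth=0
After op 3 (undo): buf='up' undo_depth=1 redo_depth=1
After op 4 (type): buf='upblue' undo_depth=2 redo_depth=0
After op 5 (undo): buf='up' undo_depth=1 redo_depth=1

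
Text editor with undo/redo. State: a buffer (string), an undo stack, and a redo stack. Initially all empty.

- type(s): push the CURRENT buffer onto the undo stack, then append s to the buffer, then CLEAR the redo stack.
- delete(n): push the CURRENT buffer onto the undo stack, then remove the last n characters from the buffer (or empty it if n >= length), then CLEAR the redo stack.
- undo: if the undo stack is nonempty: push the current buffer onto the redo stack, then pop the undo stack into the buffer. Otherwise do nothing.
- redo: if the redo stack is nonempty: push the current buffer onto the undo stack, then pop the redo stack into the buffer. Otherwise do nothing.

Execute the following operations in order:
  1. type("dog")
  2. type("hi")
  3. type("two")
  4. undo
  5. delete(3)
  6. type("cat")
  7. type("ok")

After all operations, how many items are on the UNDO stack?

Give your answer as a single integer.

Answer: 5

Derivation:
After op 1 (type): buf='dog' undo_depth=1 redo_depth=0
After op 2 (type): buf='doghi' undo_depth=2 redo_depth=0
After op 3 (type): buf='doghitwo' undo_depth=3 redo_depth=0
After op 4 (undo): buf='doghi' undo_depth=2 redo_depth=1
After op 5 (delete): buf='do' undo_depth=3 redo_depth=0
After op 6 (type): buf='docat' undo_depth=4 redo_depth=0
After op 7 (type): buf='docatok' undo_depth=5 redo_depth=0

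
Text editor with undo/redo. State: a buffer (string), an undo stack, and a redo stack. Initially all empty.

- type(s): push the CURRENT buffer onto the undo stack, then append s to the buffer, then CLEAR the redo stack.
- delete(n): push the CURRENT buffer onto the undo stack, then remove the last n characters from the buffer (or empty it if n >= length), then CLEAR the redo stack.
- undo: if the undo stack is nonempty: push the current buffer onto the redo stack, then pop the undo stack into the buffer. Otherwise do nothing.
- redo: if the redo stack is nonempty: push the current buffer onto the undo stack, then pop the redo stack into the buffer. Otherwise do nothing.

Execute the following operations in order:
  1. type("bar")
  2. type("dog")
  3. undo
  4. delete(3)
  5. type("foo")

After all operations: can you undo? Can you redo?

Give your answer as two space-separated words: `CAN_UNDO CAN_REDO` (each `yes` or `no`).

Answer: yes no

Derivation:
After op 1 (type): buf='bar' undo_depth=1 redo_depth=0
After op 2 (type): buf='bardog' undo_depth=2 redo_depth=0
After op 3 (undo): buf='bar' undo_depth=1 redo_depth=1
After op 4 (delete): buf='(empty)' undo_depth=2 redo_depth=0
After op 5 (type): buf='foo' undo_depth=3 redo_depth=0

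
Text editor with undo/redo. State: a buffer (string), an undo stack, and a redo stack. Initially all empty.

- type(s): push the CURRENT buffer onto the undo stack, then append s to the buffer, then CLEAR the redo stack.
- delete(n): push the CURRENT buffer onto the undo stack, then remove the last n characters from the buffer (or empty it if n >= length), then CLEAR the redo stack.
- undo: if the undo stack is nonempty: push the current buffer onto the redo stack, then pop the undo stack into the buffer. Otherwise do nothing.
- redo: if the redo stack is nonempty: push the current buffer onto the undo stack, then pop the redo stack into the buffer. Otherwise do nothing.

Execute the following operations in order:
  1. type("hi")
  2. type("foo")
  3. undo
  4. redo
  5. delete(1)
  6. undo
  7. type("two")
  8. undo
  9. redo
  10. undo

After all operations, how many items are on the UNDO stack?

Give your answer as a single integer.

After op 1 (type): buf='hi' undo_depth=1 redo_depth=0
After op 2 (type): buf='hifoo' undo_depth=2 redo_depth=0
After op 3 (undo): buf='hi' undo_depth=1 redo_depth=1
After op 4 (redo): buf='hifoo' undo_depth=2 redo_depth=0
After op 5 (delete): buf='hifo' undo_depth=3 redo_depth=0
After op 6 (undo): buf='hifoo' undo_depth=2 redo_depth=1
After op 7 (type): buf='hifootwo' undo_depth=3 redo_depth=0
After op 8 (undo): buf='hifoo' undo_depth=2 redo_depth=1
After op 9 (redo): buf='hifootwo' undo_depth=3 redo_depth=0
After op 10 (undo): buf='hifoo' undo_depth=2 redo_depth=1

Answer: 2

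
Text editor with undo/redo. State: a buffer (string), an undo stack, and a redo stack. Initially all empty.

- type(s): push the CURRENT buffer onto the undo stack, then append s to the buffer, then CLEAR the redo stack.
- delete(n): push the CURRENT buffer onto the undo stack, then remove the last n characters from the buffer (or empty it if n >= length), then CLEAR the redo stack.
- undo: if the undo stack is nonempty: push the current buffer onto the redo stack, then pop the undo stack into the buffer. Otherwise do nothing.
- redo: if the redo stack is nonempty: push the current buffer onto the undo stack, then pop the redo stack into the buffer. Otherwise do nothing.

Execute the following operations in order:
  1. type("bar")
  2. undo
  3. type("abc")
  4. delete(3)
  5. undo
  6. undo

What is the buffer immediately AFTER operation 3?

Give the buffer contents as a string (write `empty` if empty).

After op 1 (type): buf='bar' undo_depth=1 redo_depth=0
After op 2 (undo): buf='(empty)' undo_depth=0 redo_depth=1
After op 3 (type): buf='abc' undo_depth=1 redo_depth=0

Answer: abc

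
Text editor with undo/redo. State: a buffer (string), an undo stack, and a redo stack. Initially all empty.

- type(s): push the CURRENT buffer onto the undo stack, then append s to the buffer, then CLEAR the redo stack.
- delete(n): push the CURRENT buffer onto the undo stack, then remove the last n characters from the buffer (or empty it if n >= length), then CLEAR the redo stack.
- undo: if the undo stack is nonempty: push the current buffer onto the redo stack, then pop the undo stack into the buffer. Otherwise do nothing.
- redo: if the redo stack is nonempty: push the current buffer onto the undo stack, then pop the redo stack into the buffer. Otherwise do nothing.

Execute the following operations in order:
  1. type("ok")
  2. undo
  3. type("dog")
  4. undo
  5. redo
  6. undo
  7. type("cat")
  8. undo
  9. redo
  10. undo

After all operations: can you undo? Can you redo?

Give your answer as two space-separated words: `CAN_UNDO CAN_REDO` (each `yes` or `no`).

After op 1 (type): buf='ok' undo_depth=1 redo_depth=0
After op 2 (undo): buf='(empty)' undo_depth=0 redo_depth=1
After op 3 (type): buf='dog' undo_depth=1 redo_depth=0
After op 4 (undo): buf='(empty)' undo_depth=0 redo_depth=1
After op 5 (redo): buf='dog' undo_depth=1 redo_depth=0
After op 6 (undo): buf='(empty)' undo_depth=0 redo_depth=1
After op 7 (type): buf='cat' undo_depth=1 redo_depth=0
After op 8 (undo): buf='(empty)' undo_depth=0 redo_depth=1
After op 9 (redo): buf='cat' undo_depth=1 redo_depth=0
After op 10 (undo): buf='(empty)' undo_depth=0 redo_depth=1

Answer: no yes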